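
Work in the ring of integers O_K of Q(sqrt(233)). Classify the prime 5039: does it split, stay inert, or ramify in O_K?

d = 233 ≡ 1 (mod 4), so O_K = ℤ[(1+√233)/2] and disc(K) = d = 233.
disc(K) = 233 is not divisible by 5039; 5039 is unramified.
Legendre symbol by Euler's criterion: (233/5039) ≡ 233^2519 ≡ 5038 (mod 5039), i.e. (233/5039) = -1.
d is a non-residue mod p, hence 5039 remains inert in O_K.

p is inert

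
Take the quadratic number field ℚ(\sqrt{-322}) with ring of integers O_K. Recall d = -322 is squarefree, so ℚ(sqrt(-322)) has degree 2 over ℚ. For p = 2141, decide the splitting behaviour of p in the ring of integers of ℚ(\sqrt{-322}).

split — (2141) = 𝔭₁𝔭₂ with 𝔭₁ ≠ 𝔭₂

-322 mod 4 = 2, hence disc K = 4·(-322) = -1288 and O_K = ℤ[√-322].
Since gcd(2141, -1288) = 1 the prime 2141 does not ramify.
Legendre symbol by Euler's criterion: (-322/2141) ≡ (-322)^1070 ≡ 1 (mod 2141), i.e. (-322/2141) = 1.
Legendre symbol 1 ⇒ 2141 is split.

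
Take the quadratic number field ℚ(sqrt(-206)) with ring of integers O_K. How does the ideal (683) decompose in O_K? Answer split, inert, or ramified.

683 splits in O_K

-206 mod 4 = 2, hence disc K = 4·(-206) = -824 and O_K = ℤ[√-206].
disc(K) = -824 is not divisible by 683; 683 is unramified.
Euler's criterion: (-206)^341 mod 683 = 1. Thus (-206|683) = 1.
(-206/683) = 1, so 683 splits.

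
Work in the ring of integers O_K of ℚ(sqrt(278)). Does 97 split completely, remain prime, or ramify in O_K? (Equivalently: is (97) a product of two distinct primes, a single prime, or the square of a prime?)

d = 278 ≡ 2 (mod 4), so O_K = ℤ[√278] and disc(K) = 4d = 1112.
disc(K) = 1112 is not divisible by 97; 97 is unramified.
Euler's criterion: 278^48 mod 97 = 96. Thus (278|97) = -1.
d is a non-residue mod p, hence 97 remains inert in O_K.

97 remains inert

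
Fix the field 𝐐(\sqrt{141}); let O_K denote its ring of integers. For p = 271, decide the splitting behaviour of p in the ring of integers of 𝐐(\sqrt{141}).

split — (271) = 𝔭₁𝔭₂ with 𝔭₁ ≠ 𝔭₂

d = 141 ≡ 1 (mod 4), so O_K = ℤ[(1+√141)/2] and disc(K) = d = 141.
271 ∤ 141, so 271 is unramified.
Euler's criterion: 141^135 mod 271 = 1. Thus (141|271) = 1.
Legendre symbol 1 ⇒ 271 is split.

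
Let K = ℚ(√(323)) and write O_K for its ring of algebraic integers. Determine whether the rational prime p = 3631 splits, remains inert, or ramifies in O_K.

d = 323 ≡ 3 (mod 4), so O_K = ℤ[√323] and disc(K) = 4d = 1292.
3631 ∤ 1292, so 3631 is unramified.
Compute (323/3631) via Euler: 323^((3631-1)/2) mod 3631 = 3630, so (323/3631) = -1.
(323/3631) = -1, so 3631 is inert.

remains prime (inert)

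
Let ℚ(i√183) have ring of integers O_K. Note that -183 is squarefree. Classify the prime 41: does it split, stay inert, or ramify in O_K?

d = -183 ≡ 1 (mod 4), so O_K = ℤ[(1+√-183)/2] and disc(K) = d = -183.
disc(K) = -183 is not divisible by 41; 41 is unramified.
Legendre symbol by Euler's criterion: (-183/41) ≡ (-183)^20 ≡ 40 (mod 41), i.e. (-183/41) = -1.
(-183/41) = -1, so 41 is inert.

inert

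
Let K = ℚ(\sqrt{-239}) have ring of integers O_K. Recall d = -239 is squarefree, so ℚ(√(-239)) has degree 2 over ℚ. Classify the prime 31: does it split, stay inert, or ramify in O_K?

Since -239 ≡ 1 mod 4, the ring of integers is ℤ[(1+√-239)/2] with discriminant -239.
disc(K) = -239 is not divisible by 31; 31 is unramified.
(-239/31) = 9^15 mod 31 = 1, giving Legendre symbol 1.
Legendre symbol 1 ⇒ 31 is split.

p splits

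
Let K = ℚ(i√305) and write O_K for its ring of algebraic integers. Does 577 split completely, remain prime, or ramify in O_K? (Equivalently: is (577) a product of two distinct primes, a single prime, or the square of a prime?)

Since -305 ≢ 1 mod 4, the ring of integers is ℤ[√-305] with discriminant 4·(-305) = -1220.
577 ∤ -1220, so 577 is unramified.
Euler's criterion: (-305)^288 mod 577 = 1. Thus (-305|577) = 1.
Legendre symbol 1 ⇒ 577 is split.

577 splits in O_K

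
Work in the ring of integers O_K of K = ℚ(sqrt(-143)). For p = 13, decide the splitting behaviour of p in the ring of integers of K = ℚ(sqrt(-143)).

ramified

Since -143 ≡ 1 mod 4, the ring of integers is ℤ[(1+√-143)/2] with discriminant -143.
disc(K) = -143 = 13·(-11), so p = 13 is ramified.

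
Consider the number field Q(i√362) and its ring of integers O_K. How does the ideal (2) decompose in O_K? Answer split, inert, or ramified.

2 is ramified

Since -362 ≢ 1 mod 4, the ring of integers is ℤ[√-362] with discriminant 4·(-362) = -1448.
disc(K) = -1448 = 2·(-724), so p = 2 is ramified.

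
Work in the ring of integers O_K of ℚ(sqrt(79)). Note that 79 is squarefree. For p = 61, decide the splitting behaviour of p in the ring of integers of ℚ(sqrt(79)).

Since 79 ≢ 1 mod 4, the ring of integers is ℤ[√79] with discriminant 4·79 = 316.
Since gcd(61, 316) = 1 the prime 61 does not ramify.
(79/61) = 18^30 mod 61 = 60, giving Legendre symbol -1.
Legendre symbol -1 ⇒ 61 is inert.

remains prime (inert)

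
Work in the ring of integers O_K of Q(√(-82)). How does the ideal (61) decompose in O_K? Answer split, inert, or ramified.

p is inert

d = -82 ≡ 2 (mod 4), so O_K = ℤ[√-82] and disc(K) = 4d = -328.
Since gcd(61, -328) = 1 the prime 61 does not ramify.
Compute (-82/61) via Euler: 40^((61-1)/2) mod 61 = 60, so (-82/61) = -1.
d is a non-residue mod p, hence 61 remains inert in O_K.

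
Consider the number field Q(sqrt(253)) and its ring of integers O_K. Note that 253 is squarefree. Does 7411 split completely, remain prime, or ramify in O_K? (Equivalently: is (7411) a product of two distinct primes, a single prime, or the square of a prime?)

p splits

Since 253 ≡ 1 mod 4, the ring of integers is ℤ[(1+√253)/2] with discriminant 253.
Since gcd(7411, 253) = 1 the prime 7411 does not ramify.
Euler's criterion: 253^3705 mod 7411 = 1. Thus (253|7411) = 1.
Legendre symbol 1 ⇒ 7411 is split.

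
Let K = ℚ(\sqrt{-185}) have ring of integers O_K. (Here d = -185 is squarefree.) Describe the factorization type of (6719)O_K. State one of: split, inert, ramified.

6719 splits in O_K

-185 mod 4 = 3, hence disc K = 4·(-185) = -740 and O_K = ℤ[√-185].
disc(K) = -740 is not divisible by 6719; 6719 is unramified.
Legendre symbol by Euler's criterion: (-185/6719) ≡ (-185)^3359 ≡ 1 (mod 6719), i.e. (-185/6719) = 1.
(-185/6719) = 1, so 6719 splits.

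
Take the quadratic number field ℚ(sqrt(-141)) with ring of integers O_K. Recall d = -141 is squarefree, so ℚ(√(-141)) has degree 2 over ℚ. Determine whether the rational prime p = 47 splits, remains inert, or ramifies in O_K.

-141 mod 4 = 3, hence disc K = 4·(-141) = -564 and O_K = ℤ[√-141].
disc(K) = -564 = 47·(-12), so p = 47 is ramified.

47 is ramified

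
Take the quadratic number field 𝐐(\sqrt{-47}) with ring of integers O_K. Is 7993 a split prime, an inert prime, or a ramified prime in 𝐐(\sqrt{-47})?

d = -47 ≡ 1 (mod 4), so O_K = ℤ[(1+√-47)/2] and disc(K) = d = -47.
Since gcd(7993, -47) = 1 the prime 7993 does not ramify.
Compute (-47/7993) via Euler: 7946^((7993-1)/2) mod 7993 = 1, so (-47/7993) = 1.
d is a quadratic residue mod p, hence 7993 splits in O_K.

p splits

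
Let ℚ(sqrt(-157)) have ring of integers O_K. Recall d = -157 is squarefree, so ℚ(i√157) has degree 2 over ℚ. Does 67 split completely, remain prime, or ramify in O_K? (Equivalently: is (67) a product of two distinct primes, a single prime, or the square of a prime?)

d = -157 ≡ 3 (mod 4), so O_K = ℤ[√-157] and disc(K) = 4d = -628.
Since gcd(67, -628) = 1 the prime 67 does not ramify.
(-157/67) = 44^33 mod 67 = 66, giving Legendre symbol -1.
(-157/67) = -1, so 67 is inert.

remains prime (inert)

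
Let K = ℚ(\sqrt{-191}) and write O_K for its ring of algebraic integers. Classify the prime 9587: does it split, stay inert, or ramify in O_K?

Since -191 ≡ 1 mod 4, the ring of integers is ℤ[(1+√-191)/2] with discriminant -191.
disc(K) = -191 is not divisible by 9587; 9587 is unramified.
(-191/9587) = 9396^4793 mod 9587 = 9586, giving Legendre symbol -1.
Legendre symbol -1 ⇒ 9587 is inert.

remains prime (inert)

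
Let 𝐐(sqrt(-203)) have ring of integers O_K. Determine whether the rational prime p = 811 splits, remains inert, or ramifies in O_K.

p is inert

-203 mod 4 = 1, hence disc K = -203 and O_K = ℤ[(1+√-203)/2].
disc(K) = -203 is not divisible by 811; 811 is unramified.
Legendre symbol by Euler's criterion: (-203/811) ≡ (-203)^405 ≡ 810 (mod 811), i.e. (-203/811) = -1.
Legendre symbol -1 ⇒ 811 is inert.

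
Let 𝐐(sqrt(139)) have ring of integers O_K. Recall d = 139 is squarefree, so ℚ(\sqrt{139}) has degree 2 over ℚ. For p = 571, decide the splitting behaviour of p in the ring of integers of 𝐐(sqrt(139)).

Since 139 ≢ 1 mod 4, the ring of integers is ℤ[√139] with discriminant 4·139 = 556.
571 ∤ 556, so 571 is unramified.
Compute (139/571) via Euler: 139^((571-1)/2) mod 571 = 1, so (139/571) = 1.
Legendre symbol 1 ⇒ 571 is split.

571 splits in O_K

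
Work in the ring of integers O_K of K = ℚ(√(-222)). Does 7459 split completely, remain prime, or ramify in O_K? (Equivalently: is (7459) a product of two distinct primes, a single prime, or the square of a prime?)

split — (7459) = 𝔭₁𝔭₂ with 𝔭₁ ≠ 𝔭₂

d = -222 ≡ 2 (mod 4), so O_K = ℤ[√-222] and disc(K) = 4d = -888.
Since gcd(7459, -888) = 1 the prime 7459 does not ramify.
Euler's criterion: (-222)^3729 mod 7459 = 1. Thus (-222|7459) = 1.
(-222/7459) = 1, so 7459 splits.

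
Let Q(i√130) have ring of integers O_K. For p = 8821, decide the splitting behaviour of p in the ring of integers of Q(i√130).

split

-130 mod 4 = 2, hence disc K = 4·(-130) = -520 and O_K = ℤ[√-130].
8821 ∤ -520, so 8821 is unramified.
Euler's criterion: (-130)^4410 mod 8821 = 1. Thus (-130|8821) = 1.
d is a quadratic residue mod p, hence 8821 splits in O_K.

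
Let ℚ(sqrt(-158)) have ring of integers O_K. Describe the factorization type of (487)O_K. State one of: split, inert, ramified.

-158 mod 4 = 2, hence disc K = 4·(-158) = -632 and O_K = ℤ[√-158].
disc(K) = -632 is not divisible by 487; 487 is unramified.
Compute (-158/487) via Euler: 329^((487-1)/2) mod 487 = 1, so (-158/487) = 1.
(-158/487) = 1, so 487 splits.

split — (487) = 𝔭₁𝔭₂ with 𝔭₁ ≠ 𝔭₂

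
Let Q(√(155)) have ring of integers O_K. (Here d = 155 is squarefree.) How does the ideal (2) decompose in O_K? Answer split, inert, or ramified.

p ramifies

Since 155 ≢ 1 mod 4, the ring of integers is ℤ[√155] with discriminant 4·155 = 620.
disc(K) = 620 = 2·310, so p = 2 is ramified.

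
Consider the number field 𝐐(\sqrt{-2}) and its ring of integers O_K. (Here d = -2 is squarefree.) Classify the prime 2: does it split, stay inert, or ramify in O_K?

ramified — (2) = 𝔭²

-2 mod 4 = 2, hence disc K = 4·(-2) = -8 and O_K = ℤ[√-2].
disc(K) = -8 = 2·(-4), so p = 2 is ramified.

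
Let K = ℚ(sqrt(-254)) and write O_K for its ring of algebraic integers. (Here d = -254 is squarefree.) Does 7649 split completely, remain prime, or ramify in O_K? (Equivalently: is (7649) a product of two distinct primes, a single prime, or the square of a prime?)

7649 remains inert

Since -254 ≢ 1 mod 4, the ring of integers is ℤ[√-254] with discriminant 4·(-254) = -1016.
7649 ∤ -1016, so 7649 is unramified.
Legendre symbol by Euler's criterion: (-254/7649) ≡ (-254)^3824 ≡ 7648 (mod 7649), i.e. (-254/7649) = -1.
d is a non-residue mod p, hence 7649 remains inert in O_K.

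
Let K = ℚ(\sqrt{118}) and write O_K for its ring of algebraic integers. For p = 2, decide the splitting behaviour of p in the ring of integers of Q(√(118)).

ramified

Since 118 ≢ 1 mod 4, the ring of integers is ℤ[√118] with discriminant 4·118 = 472.
disc(K) = 472 = 2·236, so p = 2 is ramified.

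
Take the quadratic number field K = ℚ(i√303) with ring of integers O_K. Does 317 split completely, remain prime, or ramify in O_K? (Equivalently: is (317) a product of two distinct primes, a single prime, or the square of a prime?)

d = -303 ≡ 1 (mod 4), so O_K = ℤ[(1+√-303)/2] and disc(K) = d = -303.
disc(K) = -303 is not divisible by 317; 317 is unramified.
Euler's criterion: (-303)^158 mod 317 = 316. Thus (-303|317) = -1.
d is a non-residue mod p, hence 317 remains inert in O_K.

inert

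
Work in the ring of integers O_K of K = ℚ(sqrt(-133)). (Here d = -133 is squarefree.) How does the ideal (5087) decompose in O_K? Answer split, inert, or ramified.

remains prime (inert)

-133 mod 4 = 3, hence disc K = 4·(-133) = -532 and O_K = ℤ[√-133].
5087 ∤ -532, so 5087 is unramified.
Compute (-133/5087) via Euler: 4954^((5087-1)/2) mod 5087 = 5086, so (-133/5087) = -1.
d is a non-residue mod p, hence 5087 remains inert in O_K.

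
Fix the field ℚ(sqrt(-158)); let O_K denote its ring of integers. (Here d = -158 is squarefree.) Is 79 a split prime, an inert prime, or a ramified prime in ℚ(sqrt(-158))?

-158 mod 4 = 2, hence disc K = 4·(-158) = -632 and O_K = ℤ[√-158].
disc(K) = -632 = 79·(-8), so p = 79 is ramified.

ramified — (79) = 𝔭²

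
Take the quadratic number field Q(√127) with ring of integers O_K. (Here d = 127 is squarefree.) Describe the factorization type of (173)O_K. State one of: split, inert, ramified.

inert — (173) stays prime in O_K

127 mod 4 = 3, hence disc K = 4·127 = 508 and O_K = ℤ[√127].
173 ∤ 508, so 173 is unramified.
Compute (127/173) via Euler: 127^((173-1)/2) mod 173 = 172, so (127/173) = -1.
Legendre symbol -1 ⇒ 173 is inert.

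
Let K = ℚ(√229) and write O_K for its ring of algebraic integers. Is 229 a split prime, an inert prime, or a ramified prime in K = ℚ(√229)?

ramified

229 mod 4 = 1, hence disc K = 229 and O_K = ℤ[(1+√229)/2].
Ramification test: 229 | 229. The prime 229 ramifies in K.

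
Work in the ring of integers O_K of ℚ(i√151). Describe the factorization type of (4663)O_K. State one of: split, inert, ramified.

Since -151 ≡ 1 mod 4, the ring of integers is ℤ[(1+√-151)/2] with discriminant -151.
Since gcd(4663, -151) = 1 the prime 4663 does not ramify.
Legendre symbol by Euler's criterion: (-151/4663) ≡ (-151)^2331 ≡ 4662 (mod 4663), i.e. (-151/4663) = -1.
d is a non-residue mod p, hence 4663 remains inert in O_K.

remains prime (inert)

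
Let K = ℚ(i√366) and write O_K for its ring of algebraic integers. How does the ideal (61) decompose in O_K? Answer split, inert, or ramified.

ramifies in O_K

d = -366 ≡ 2 (mod 4), so O_K = ℤ[√-366] and disc(K) = 4d = -1464.
Ramification test: 61 | -1464. The prime 61 ramifies in K.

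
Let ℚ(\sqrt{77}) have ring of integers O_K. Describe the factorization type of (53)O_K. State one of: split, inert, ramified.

p splits

Since 77 ≡ 1 mod 4, the ring of integers is ℤ[(1+√77)/2] with discriminant 77.
Since gcd(53, 77) = 1 the prime 53 does not ramify.
(77/53) = 24^26 mod 53 = 1, giving Legendre symbol 1.
d is a quadratic residue mod p, hence 53 splits in O_K.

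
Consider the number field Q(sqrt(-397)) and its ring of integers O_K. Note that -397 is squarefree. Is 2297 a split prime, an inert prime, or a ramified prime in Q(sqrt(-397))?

2297 splits in O_K

d = -397 ≡ 3 (mod 4), so O_K = ℤ[√-397] and disc(K) = 4d = -1588.
disc(K) = -1588 is not divisible by 2297; 2297 is unramified.
Legendre symbol by Euler's criterion: (-397/2297) ≡ (-397)^1148 ≡ 1 (mod 2297), i.e. (-397/2297) = 1.
d is a quadratic residue mod p, hence 2297 splits in O_K.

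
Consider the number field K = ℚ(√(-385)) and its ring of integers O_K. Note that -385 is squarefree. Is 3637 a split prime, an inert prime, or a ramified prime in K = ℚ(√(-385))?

3637 splits in O_K

d = -385 ≡ 3 (mod 4), so O_K = ℤ[√-385] and disc(K) = 4d = -1540.
3637 ∤ -1540, so 3637 is unramified.
Euler's criterion: (-385)^1818 mod 3637 = 1. Thus (-385|3637) = 1.
(-385/3637) = 1, so 3637 splits.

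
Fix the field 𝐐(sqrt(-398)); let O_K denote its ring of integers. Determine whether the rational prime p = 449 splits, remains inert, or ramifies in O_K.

d = -398 ≡ 2 (mod 4), so O_K = ℤ[√-398] and disc(K) = 4d = -1592.
449 ∤ -1592, so 449 is unramified.
Euler's criterion: (-398)^224 mod 449 = 1. Thus (-398|449) = 1.
(-398/449) = 1, so 449 splits.

splits completely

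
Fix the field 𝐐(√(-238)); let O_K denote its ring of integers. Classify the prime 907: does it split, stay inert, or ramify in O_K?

splits completely

d = -238 ≡ 2 (mod 4), so O_K = ℤ[√-238] and disc(K) = 4d = -952.
Since gcd(907, -952) = 1 the prime 907 does not ramify.
(-238/907) = 669^453 mod 907 = 1, giving Legendre symbol 1.
Legendre symbol 1 ⇒ 907 is split.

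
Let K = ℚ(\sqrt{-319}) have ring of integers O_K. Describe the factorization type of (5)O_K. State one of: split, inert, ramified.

d = -319 ≡ 1 (mod 4), so O_K = ℤ[(1+√-319)/2] and disc(K) = d = -319.
Since gcd(5, -319) = 1 the prime 5 does not ramify.
Compute (-319/5) via Euler: 1^((5-1)/2) mod 5 = 1, so (-319/5) = 1.
d is a quadratic residue mod p, hence 5 splits in O_K.

5 splits in O_K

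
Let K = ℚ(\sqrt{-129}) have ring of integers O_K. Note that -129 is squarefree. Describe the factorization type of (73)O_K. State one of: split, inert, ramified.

d = -129 ≡ 3 (mod 4), so O_K = ℤ[√-129] and disc(K) = 4d = -516.
disc(K) = -516 is not divisible by 73; 73 is unramified.
Euler's criterion: (-129)^36 mod 73 = 72. Thus (-129|73) = -1.
d is a non-residue mod p, hence 73 remains inert in O_K.

p is inert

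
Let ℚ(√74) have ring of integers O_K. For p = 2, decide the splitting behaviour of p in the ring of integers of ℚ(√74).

ramified — (2) = 𝔭²

d = 74 ≡ 2 (mod 4), so O_K = ℤ[√74] and disc(K) = 4d = 296.
2 divides disc(K) = 296, so 2 ramifies.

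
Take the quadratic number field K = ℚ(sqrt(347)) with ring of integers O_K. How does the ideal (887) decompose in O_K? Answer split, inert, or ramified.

347 mod 4 = 3, hence disc K = 4·347 = 1388 and O_K = ℤ[√347].
disc(K) = 1388 is not divisible by 887; 887 is unramified.
(347/887) = 347^443 mod 887 = 1, giving Legendre symbol 1.
d is a quadratic residue mod p, hence 887 splits in O_K.

split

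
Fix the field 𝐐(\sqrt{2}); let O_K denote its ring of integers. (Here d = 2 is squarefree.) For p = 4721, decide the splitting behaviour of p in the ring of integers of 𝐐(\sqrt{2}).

split

d = 2 ≡ 2 (mod 4), so O_K = ℤ[√2] and disc(K) = 4d = 8.
4721 ∤ 8, so 4721 is unramified.
Compute (2/4721) via Euler: 2^((4721-1)/2) mod 4721 = 1, so (2/4721) = 1.
(2/4721) = 1, so 4721 splits.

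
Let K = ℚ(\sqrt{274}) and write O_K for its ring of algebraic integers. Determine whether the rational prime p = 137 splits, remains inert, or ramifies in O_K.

p ramifies

d = 274 ≡ 2 (mod 4), so O_K = ℤ[√274] and disc(K) = 4d = 1096.
Ramification test: 137 | 1096. The prime 137 ramifies in K.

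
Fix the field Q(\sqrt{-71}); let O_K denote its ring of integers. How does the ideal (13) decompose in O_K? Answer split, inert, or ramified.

Since -71 ≡ 1 mod 4, the ring of integers is ℤ[(1+√-71)/2] with discriminant -71.
Since gcd(13, -71) = 1 the prime 13 does not ramify.
Compute (-71/13) via Euler: 7^((13-1)/2) mod 13 = 12, so (-71/13) = -1.
(-71/13) = -1, so 13 is inert.

inert — (13) stays prime in O_K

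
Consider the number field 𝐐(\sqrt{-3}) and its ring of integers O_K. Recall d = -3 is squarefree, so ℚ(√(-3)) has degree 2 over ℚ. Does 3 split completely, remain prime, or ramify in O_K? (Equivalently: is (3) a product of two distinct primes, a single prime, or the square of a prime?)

-3 mod 4 = 1, hence disc K = -3 and O_K = ℤ[(1+√-3)/2].
3 divides disc(K) = -3, so 3 ramifies.

ramifies in O_K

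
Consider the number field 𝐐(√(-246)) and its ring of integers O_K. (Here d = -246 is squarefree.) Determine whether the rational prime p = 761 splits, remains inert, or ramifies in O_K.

761 remains inert

Since -246 ≢ 1 mod 4, the ring of integers is ℤ[√-246] with discriminant 4·(-246) = -984.
Since gcd(761, -984) = 1 the prime 761 does not ramify.
Compute (-246/761) via Euler: 515^((761-1)/2) mod 761 = 760, so (-246/761) = -1.
(-246/761) = -1, so 761 is inert.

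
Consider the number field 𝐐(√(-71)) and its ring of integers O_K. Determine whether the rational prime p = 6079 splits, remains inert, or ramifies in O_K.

6079 remains inert

Since -71 ≡ 1 mod 4, the ring of integers is ℤ[(1+√-71)/2] with discriminant -71.
6079 ∤ -71, so 6079 is unramified.
Euler's criterion: (-71)^3039 mod 6079 = 6078. Thus (-71|6079) = -1.
d is a non-residue mod p, hence 6079 remains inert in O_K.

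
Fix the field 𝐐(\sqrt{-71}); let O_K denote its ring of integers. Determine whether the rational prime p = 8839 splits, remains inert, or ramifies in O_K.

d = -71 ≡ 1 (mod 4), so O_K = ℤ[(1+√-71)/2] and disc(K) = d = -71.
Since gcd(8839, -71) = 1 the prime 8839 does not ramify.
(-71/8839) = 8768^4419 mod 8839 = 8838, giving Legendre symbol -1.
(-71/8839) = -1, so 8839 is inert.

inert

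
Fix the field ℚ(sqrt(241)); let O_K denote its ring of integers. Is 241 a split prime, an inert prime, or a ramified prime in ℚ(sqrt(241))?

241 is ramified

Since 241 ≡ 1 mod 4, the ring of integers is ℤ[(1+√241)/2] with discriminant 241.
disc(K) = 241 = 241·1, so p = 241 is ramified.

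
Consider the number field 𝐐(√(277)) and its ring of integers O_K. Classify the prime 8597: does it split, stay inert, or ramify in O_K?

splits completely

277 mod 4 = 1, hence disc K = 277 and O_K = ℤ[(1+√277)/2].
disc(K) = 277 is not divisible by 8597; 8597 is unramified.
Compute (277/8597) via Euler: 277^((8597-1)/2) mod 8597 = 1, so (277/8597) = 1.
Legendre symbol 1 ⇒ 8597 is split.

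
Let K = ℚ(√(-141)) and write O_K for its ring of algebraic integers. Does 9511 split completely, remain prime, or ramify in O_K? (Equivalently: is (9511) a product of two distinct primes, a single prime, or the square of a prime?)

Since -141 ≢ 1 mod 4, the ring of integers is ℤ[√-141] with discriminant 4·(-141) = -564.
9511 ∤ -564, so 9511 is unramified.
(-141/9511) = 9370^4755 mod 9511 = 9510, giving Legendre symbol -1.
d is a non-residue mod p, hence 9511 remains inert in O_K.

remains prime (inert)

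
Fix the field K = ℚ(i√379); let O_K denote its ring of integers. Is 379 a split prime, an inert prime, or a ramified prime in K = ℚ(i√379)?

Since -379 ≡ 1 mod 4, the ring of integers is ℤ[(1+√-379)/2] with discriminant -379.
disc(K) = -379 = 379·(-1), so p = 379 is ramified.

ramified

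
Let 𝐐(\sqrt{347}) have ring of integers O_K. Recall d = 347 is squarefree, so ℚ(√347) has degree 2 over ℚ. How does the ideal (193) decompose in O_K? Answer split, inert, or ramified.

347 mod 4 = 3, hence disc K = 4·347 = 1388 and O_K = ℤ[√347].
193 ∤ 1388, so 193 is unramified.
Legendre symbol by Euler's criterion: (347/193) ≡ 347^96 ≡ 192 (mod 193), i.e. (347/193) = -1.
d is a non-residue mod p, hence 193 remains inert in O_K.

inert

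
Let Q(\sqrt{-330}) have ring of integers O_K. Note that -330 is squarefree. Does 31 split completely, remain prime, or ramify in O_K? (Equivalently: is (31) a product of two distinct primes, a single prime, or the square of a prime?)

-330 mod 4 = 2, hence disc K = 4·(-330) = -1320 and O_K = ℤ[√-330].
31 ∤ -1320, so 31 is unramified.
Legendre symbol by Euler's criterion: (-330/31) ≡ (-330)^15 ≡ 30 (mod 31), i.e. (-330/31) = -1.
Legendre symbol -1 ⇒ 31 is inert.

31 remains inert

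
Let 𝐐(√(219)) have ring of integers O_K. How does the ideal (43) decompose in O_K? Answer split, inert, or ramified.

Since 219 ≢ 1 mod 4, the ring of integers is ℤ[√219] with discriminant 4·219 = 876.
43 ∤ 876, so 43 is unramified.
Euler's criterion: 219^21 mod 43 = 1. Thus (219|43) = 1.
(219/43) = 1, so 43 splits.

split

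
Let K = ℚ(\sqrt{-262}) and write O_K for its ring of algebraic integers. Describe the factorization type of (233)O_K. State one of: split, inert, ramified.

split — (233) = 𝔭₁𝔭₂ with 𝔭₁ ≠ 𝔭₂

d = -262 ≡ 2 (mod 4), so O_K = ℤ[√-262] and disc(K) = 4d = -1048.
Since gcd(233, -1048) = 1 the prime 233 does not ramify.
(-262/233) = 204^116 mod 233 = 1, giving Legendre symbol 1.
(-262/233) = 1, so 233 splits.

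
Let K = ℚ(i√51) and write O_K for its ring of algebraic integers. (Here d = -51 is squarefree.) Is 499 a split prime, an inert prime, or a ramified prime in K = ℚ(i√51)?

inert — (499) stays prime in O_K

d = -51 ≡ 1 (mod 4), so O_K = ℤ[(1+√-51)/2] and disc(K) = d = -51.
Since gcd(499, -51) = 1 the prime 499 does not ramify.
Compute (-51/499) via Euler: 448^((499-1)/2) mod 499 = 498, so (-51/499) = -1.
(-51/499) = -1, so 499 is inert.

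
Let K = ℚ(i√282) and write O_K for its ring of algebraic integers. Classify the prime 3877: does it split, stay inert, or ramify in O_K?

-282 mod 4 = 2, hence disc K = 4·(-282) = -1128 and O_K = ℤ[√-282].
Since gcd(3877, -1128) = 1 the prime 3877 does not ramify.
Legendre symbol by Euler's criterion: (-282/3877) ≡ (-282)^1938 ≡ 1 (mod 3877), i.e. (-282/3877) = 1.
Legendre symbol 1 ⇒ 3877 is split.

3877 splits in O_K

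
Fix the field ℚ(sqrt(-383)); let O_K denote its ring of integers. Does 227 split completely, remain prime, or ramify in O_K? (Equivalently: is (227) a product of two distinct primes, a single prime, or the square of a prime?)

splits completely

-383 mod 4 = 1, hence disc K = -383 and O_K = ℤ[(1+√-383)/2].
disc(K) = -383 is not divisible by 227; 227 is unramified.
Compute (-383/227) via Euler: 71^((227-1)/2) mod 227 = 1, so (-383/227) = 1.
Legendre symbol 1 ⇒ 227 is split.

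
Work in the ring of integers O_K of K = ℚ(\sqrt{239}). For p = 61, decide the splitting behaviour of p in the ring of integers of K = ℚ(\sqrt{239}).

d = 239 ≡ 3 (mod 4), so O_K = ℤ[√239] and disc(K) = 4d = 956.
disc(K) = 956 is not divisible by 61; 61 is unramified.
Legendre symbol by Euler's criterion: (239/61) ≡ 239^30 ≡ 1 (mod 61), i.e. (239/61) = 1.
d is a quadratic residue mod p, hence 61 splits in O_K.

split — (61) = 𝔭₁𝔭₂ with 𝔭₁ ≠ 𝔭₂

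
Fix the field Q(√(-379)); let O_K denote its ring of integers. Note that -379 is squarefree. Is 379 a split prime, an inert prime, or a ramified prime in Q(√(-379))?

-379 mod 4 = 1, hence disc K = -379 and O_K = ℤ[(1+√-379)/2].
Ramification test: 379 | -379. The prime 379 ramifies in K.

p ramifies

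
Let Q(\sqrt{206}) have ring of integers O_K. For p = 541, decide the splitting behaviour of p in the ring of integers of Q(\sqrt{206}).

inert — (541) stays prime in O_K

206 mod 4 = 2, hence disc K = 4·206 = 824 and O_K = ℤ[√206].
Since gcd(541, 824) = 1 the prime 541 does not ramify.
(206/541) = 206^270 mod 541 = 540, giving Legendre symbol -1.
(206/541) = -1, so 541 is inert.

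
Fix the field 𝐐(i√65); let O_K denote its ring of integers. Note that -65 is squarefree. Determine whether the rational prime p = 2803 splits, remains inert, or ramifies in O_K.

2803 remains inert

-65 mod 4 = 3, hence disc K = 4·(-65) = -260 and O_K = ℤ[√-65].
Since gcd(2803, -260) = 1 the prime 2803 does not ramify.
Legendre symbol by Euler's criterion: (-65/2803) ≡ (-65)^1401 ≡ 2802 (mod 2803), i.e. (-65/2803) = -1.
d is a non-residue mod p, hence 2803 remains inert in O_K.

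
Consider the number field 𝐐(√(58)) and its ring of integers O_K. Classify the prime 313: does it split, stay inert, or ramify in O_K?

313 splits in O_K

d = 58 ≡ 2 (mod 4), so O_K = ℤ[√58] and disc(K) = 4d = 232.
disc(K) = 232 is not divisible by 313; 313 is unramified.
(58/313) = 58^156 mod 313 = 1, giving Legendre symbol 1.
Legendre symbol 1 ⇒ 313 is split.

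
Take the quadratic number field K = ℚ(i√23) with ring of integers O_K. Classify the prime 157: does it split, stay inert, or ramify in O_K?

-23 mod 4 = 1, hence disc K = -23 and O_K = ℤ[(1+√-23)/2].
disc(K) = -23 is not divisible by 157; 157 is unramified.
Legendre symbol by Euler's criterion: (-23/157) ≡ (-23)^78 ≡ 156 (mod 157), i.e. (-23/157) = -1.
d is a non-residue mod p, hence 157 remains inert in O_K.

inert — (157) stays prime in O_K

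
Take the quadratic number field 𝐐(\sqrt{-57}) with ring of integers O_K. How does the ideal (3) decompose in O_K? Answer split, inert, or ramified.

-57 mod 4 = 3, hence disc K = 4·(-57) = -228 and O_K = ℤ[√-57].
disc(K) = -228 = 3·(-76), so p = 3 is ramified.

ramifies in O_K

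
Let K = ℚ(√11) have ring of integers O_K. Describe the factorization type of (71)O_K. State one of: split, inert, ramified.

11 mod 4 = 3, hence disc K = 4·11 = 44 and O_K = ℤ[√11].
Since gcd(71, 44) = 1 the prime 71 does not ramify.
Euler's criterion: 11^35 mod 71 = 70. Thus (11|71) = -1.
d is a non-residue mod p, hence 71 remains inert in O_K.

71 remains inert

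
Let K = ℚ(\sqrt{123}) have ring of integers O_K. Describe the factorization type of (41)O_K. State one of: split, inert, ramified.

ramifies in O_K

123 mod 4 = 3, hence disc K = 4·123 = 492 and O_K = ℤ[√123].
disc(K) = 492 = 41·12, so p = 41 is ramified.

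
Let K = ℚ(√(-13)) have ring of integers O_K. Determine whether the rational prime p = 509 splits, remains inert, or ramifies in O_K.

d = -13 ≡ 3 (mod 4), so O_K = ℤ[√-13] and disc(K) = 4d = -52.
disc(K) = -52 is not divisible by 509; 509 is unramified.
(-13/509) = 496^254 mod 509 = 508, giving Legendre symbol -1.
d is a non-residue mod p, hence 509 remains inert in O_K.

509 remains inert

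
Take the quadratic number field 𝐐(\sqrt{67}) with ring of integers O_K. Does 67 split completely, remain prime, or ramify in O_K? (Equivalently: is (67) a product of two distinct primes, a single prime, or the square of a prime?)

67 mod 4 = 3, hence disc K = 4·67 = 268 and O_K = ℤ[√67].
disc(K) = 268 = 67·4, so p = 67 is ramified.

ramifies in O_K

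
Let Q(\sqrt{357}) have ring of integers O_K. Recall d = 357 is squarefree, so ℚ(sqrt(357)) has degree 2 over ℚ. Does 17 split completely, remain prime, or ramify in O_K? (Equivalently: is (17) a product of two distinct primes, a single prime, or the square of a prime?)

d = 357 ≡ 1 (mod 4), so O_K = ℤ[(1+√357)/2] and disc(K) = d = 357.
17 divides disc(K) = 357, so 17 ramifies.

17 is ramified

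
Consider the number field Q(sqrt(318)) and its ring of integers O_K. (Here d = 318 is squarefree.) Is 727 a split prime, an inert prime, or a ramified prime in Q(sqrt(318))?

inert — (727) stays prime in O_K

d = 318 ≡ 2 (mod 4), so O_K = ℤ[√318] and disc(K) = 4d = 1272.
727 ∤ 1272, so 727 is unramified.
Euler's criterion: 318^363 mod 727 = 726. Thus (318|727) = -1.
(318/727) = -1, so 727 is inert.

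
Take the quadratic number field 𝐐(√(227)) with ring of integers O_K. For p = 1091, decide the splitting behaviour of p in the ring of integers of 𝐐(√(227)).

split

d = 227 ≡ 3 (mod 4), so O_K = ℤ[√227] and disc(K) = 4d = 908.
1091 ∤ 908, so 1091 is unramified.
Legendre symbol by Euler's criterion: (227/1091) ≡ 227^545 ≡ 1 (mod 1091), i.e. (227/1091) = 1.
Legendre symbol 1 ⇒ 1091 is split.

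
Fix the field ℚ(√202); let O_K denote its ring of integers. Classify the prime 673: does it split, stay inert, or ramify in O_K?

d = 202 ≡ 2 (mod 4), so O_K = ℤ[√202] and disc(K) = 4d = 808.
Since gcd(673, 808) = 1 the prime 673 does not ramify.
(202/673) = 202^336 mod 673 = 672, giving Legendre symbol -1.
d is a non-residue mod p, hence 673 remains inert in O_K.

p is inert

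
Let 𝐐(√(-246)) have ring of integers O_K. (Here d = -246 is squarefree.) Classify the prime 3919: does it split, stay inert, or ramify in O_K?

p is inert

Since -246 ≢ 1 mod 4, the ring of integers is ℤ[√-246] with discriminant 4·(-246) = -984.
3919 ∤ -984, so 3919 is unramified.
Legendre symbol by Euler's criterion: (-246/3919) ≡ (-246)^1959 ≡ 3918 (mod 3919), i.e. (-246/3919) = -1.
d is a non-residue mod p, hence 3919 remains inert in O_K.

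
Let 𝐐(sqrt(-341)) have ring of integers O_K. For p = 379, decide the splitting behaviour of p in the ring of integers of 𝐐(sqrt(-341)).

Since -341 ≢ 1 mod 4, the ring of integers is ℤ[√-341] with discriminant 4·(-341) = -1364.
disc(K) = -1364 is not divisible by 379; 379 is unramified.
(-341/379) = 38^189 mod 379 = 378, giving Legendre symbol -1.
d is a non-residue mod p, hence 379 remains inert in O_K.

inert — (379) stays prime in O_K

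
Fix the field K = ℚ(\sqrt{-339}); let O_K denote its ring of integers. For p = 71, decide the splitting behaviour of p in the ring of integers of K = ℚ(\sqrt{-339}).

71 splits in O_K

d = -339 ≡ 1 (mod 4), so O_K = ℤ[(1+√-339)/2] and disc(K) = d = -339.
disc(K) = -339 is not divisible by 71; 71 is unramified.
Euler's criterion: (-339)^35 mod 71 = 1. Thus (-339|71) = 1.
(-339/71) = 1, so 71 splits.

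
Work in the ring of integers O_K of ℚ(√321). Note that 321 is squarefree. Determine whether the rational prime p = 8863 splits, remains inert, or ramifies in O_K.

Since 321 ≡ 1 mod 4, the ring of integers is ℤ[(1+√321)/2] with discriminant 321.
disc(K) = 321 is not divisible by 8863; 8863 is unramified.
Euler's criterion: 321^4431 mod 8863 = 1. Thus (321|8863) = 1.
Legendre symbol 1 ⇒ 8863 is split.

split — (8863) = 𝔭₁𝔭₂ with 𝔭₁ ≠ 𝔭₂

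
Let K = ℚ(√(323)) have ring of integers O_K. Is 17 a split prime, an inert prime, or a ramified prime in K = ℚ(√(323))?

ramified

323 mod 4 = 3, hence disc K = 4·323 = 1292 and O_K = ℤ[√323].
Ramification test: 17 | 1292. The prime 17 ramifies in K.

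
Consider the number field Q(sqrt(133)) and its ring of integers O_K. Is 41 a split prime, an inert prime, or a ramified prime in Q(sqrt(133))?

d = 133 ≡ 1 (mod 4), so O_K = ℤ[(1+√133)/2] and disc(K) = d = 133.
disc(K) = 133 is not divisible by 41; 41 is unramified.
Compute (133/41) via Euler: 10^((41-1)/2) mod 41 = 1, so (133/41) = 1.
d is a quadratic residue mod p, hence 41 splits in O_K.

p splits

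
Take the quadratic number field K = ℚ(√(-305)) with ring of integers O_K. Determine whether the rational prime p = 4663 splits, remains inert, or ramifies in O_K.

d = -305 ≡ 3 (mod 4), so O_K = ℤ[√-305] and disc(K) = 4d = -1220.
disc(K) = -1220 is not divisible by 4663; 4663 is unramified.
(-305/4663) = 4358^2331 mod 4663 = 1, giving Legendre symbol 1.
Legendre symbol 1 ⇒ 4663 is split.

split — (4663) = 𝔭₁𝔭₂ with 𝔭₁ ≠ 𝔭₂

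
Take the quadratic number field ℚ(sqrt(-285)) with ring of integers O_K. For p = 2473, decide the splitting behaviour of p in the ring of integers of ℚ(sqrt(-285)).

splits completely

-285 mod 4 = 3, hence disc K = 4·(-285) = -1140 and O_K = ℤ[√-285].
Since gcd(2473, -1140) = 1 the prime 2473 does not ramify.
Legendre symbol by Euler's criterion: (-285/2473) ≡ (-285)^1236 ≡ 1 (mod 2473), i.e. (-285/2473) = 1.
Legendre symbol 1 ⇒ 2473 is split.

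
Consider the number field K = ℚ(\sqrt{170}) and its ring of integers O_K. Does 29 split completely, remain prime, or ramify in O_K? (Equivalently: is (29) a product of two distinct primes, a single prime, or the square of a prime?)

Since 170 ≢ 1 mod 4, the ring of integers is ℤ[√170] with discriminant 4·170 = 680.
Since gcd(29, 680) = 1 the prime 29 does not ramify.
Euler's criterion: 170^14 mod 29 = 1. Thus (170|29) = 1.
Legendre symbol 1 ⇒ 29 is split.

p splits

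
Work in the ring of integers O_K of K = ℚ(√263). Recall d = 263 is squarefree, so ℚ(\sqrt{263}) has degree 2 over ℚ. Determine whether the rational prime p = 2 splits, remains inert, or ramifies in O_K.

d = 263 ≡ 3 (mod 4), so O_K = ℤ[√263] and disc(K) = 4d = 1052.
disc(K) = 1052 = 2·526, so p = 2 is ramified.

2 is ramified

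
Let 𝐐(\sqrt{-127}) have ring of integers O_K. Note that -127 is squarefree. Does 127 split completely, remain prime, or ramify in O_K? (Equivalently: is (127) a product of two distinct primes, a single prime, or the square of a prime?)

Since -127 ≡ 1 mod 4, the ring of integers is ℤ[(1+√-127)/2] with discriminant -127.
disc(K) = -127 = 127·(-1), so p = 127 is ramified.

ramified — (127) = 𝔭²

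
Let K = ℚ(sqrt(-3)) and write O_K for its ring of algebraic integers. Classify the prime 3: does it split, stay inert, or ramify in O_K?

ramifies in O_K

Since -3 ≡ 1 mod 4, the ring of integers is ℤ[(1+√-3)/2] with discriminant -3.
3 divides disc(K) = -3, so 3 ramifies.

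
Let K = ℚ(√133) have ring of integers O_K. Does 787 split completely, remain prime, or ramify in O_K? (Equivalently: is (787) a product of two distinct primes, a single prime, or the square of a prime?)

133 mod 4 = 1, hence disc K = 133 and O_K = ℤ[(1+√133)/2].
787 ∤ 133, so 787 is unramified.
Compute (133/787) via Euler: 133^((787-1)/2) mod 787 = 1, so (133/787) = 1.
(133/787) = 1, so 787 splits.

split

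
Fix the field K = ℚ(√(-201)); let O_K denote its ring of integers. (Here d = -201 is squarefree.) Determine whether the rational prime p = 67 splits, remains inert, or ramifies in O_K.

ramified — (67) = 𝔭²

-201 mod 4 = 3, hence disc K = 4·(-201) = -804 and O_K = ℤ[√-201].
67 divides disc(K) = -804, so 67 ramifies.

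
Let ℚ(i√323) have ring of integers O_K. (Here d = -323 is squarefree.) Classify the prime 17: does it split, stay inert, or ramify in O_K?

p ramifies

Since -323 ≡ 1 mod 4, the ring of integers is ℤ[(1+√-323)/2] with discriminant -323.
Ramification test: 17 | -323. The prime 17 ramifies in K.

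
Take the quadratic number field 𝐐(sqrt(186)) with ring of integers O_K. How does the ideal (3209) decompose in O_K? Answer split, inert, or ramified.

Since 186 ≢ 1 mod 4, the ring of integers is ℤ[√186] with discriminant 4·186 = 744.
disc(K) = 744 is not divisible by 3209; 3209 is unramified.
Legendre symbol by Euler's criterion: (186/3209) ≡ 186^1604 ≡ 3208 (mod 3209), i.e. (186/3209) = -1.
d is a non-residue mod p, hence 3209 remains inert in O_K.

inert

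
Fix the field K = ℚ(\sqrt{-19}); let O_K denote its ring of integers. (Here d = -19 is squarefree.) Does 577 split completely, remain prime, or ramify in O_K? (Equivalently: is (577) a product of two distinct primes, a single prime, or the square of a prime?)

d = -19 ≡ 1 (mod 4), so O_K = ℤ[(1+√-19)/2] and disc(K) = d = -19.
disc(K) = -19 is not divisible by 577; 577 is unramified.
Legendre symbol by Euler's criterion: (-19/577) ≡ (-19)^288 ≡ 1 (mod 577), i.e. (-19/577) = 1.
d is a quadratic residue mod p, hence 577 splits in O_K.

split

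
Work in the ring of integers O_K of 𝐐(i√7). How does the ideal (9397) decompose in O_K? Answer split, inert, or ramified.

9397 remains inert

d = -7 ≡ 1 (mod 4), so O_K = ℤ[(1+√-7)/2] and disc(K) = d = -7.
9397 ∤ -7, so 9397 is unramified.
Euler's criterion: (-7)^4698 mod 9397 = 9396. Thus (-7|9397) = -1.
d is a non-residue mod p, hence 9397 remains inert in O_K.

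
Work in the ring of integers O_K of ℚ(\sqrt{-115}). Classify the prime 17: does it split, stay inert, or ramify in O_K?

d = -115 ≡ 1 (mod 4), so O_K = ℤ[(1+√-115)/2] and disc(K) = d = -115.
Since gcd(17, -115) = 1 the prime 17 does not ramify.
Legendre symbol by Euler's criterion: (-115/17) ≡ (-115)^8 ≡ 1 (mod 17), i.e. (-115/17) = 1.
Legendre symbol 1 ⇒ 17 is split.

17 splits in O_K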